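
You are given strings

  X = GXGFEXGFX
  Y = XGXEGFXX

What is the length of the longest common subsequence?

6

Let dp[i][j] be the LCS length of the first i characters of X and the first j characters of Y. dp[i][j] = dp[i-1][j-1]+1 when the i-th and j-th characters match, else max(dp[i-1][j], dp[i][j-1]).
    ·  X  G  X  E  G  F  X  X
 ·  0  0  0  0  0  0  0  0  0
 G  0  0  1  1  1  1  1  1  1
 X  0  1  1  2  2  2  2  2  2
 G  0  1  2  2  2  3  3  3  3
 F  0  1  2  2  2  3  4  4  4
 E  0  1  2  2  3  3  4  4  4
 X  0  1  2  3  3  3  4  5  5
 G  0  1  2  3  3  4  4  5  5
 F  0  1  2  3  3  4  5  5  5
 X  0  1  2  3  3  4  5  6  6
dp[9][8] = 6. One LCS (by backtracking along matches): GXGFXX.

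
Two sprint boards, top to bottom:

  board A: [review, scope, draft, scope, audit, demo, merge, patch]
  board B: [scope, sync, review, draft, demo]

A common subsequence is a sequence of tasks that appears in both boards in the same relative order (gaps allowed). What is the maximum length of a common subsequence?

Pick review [1,3] → draft [3,4] → demo [6,5]; all 3 tasks appear in both, in order. The LCS DP gives dp[8][5] = 3, so this is optimal.

3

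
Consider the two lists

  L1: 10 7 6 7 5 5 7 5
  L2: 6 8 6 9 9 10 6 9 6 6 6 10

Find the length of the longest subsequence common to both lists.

Let dp[i][j] be the LCS length of the first i values of L1 and the first j values of L2. dp[i][j] = dp[i-1][j-1]+1 when the i-th and j-th values match, else max(dp[i-1][j], dp[i][j-1]).
    ·  6  8  6  9  9 10  6  9  6  6  6 10
 ·  0  0  0  0  0  0  0  0  0  0  0  0  0
10  0  0  0  0  0  0  1  1  1  1  1  1  1
 7  0  0  0  0  0  0  1  1  1  1  1  1  1
 6  0  1  1  1  1  1  1  2  2  2  2  2  2
 7  0  1  1  1  1  1  1  2  2  2  2  2  2
 5  0  1  1  1  1  1  1  2  2  2  2  2  2
 5  0  1  1  1  1  1  1  2  2  2  2  2  2
 7  0  1  1  1  1  1  1  2  2  2  2  2  2
 5  0  1  1  1  1  1  1  2  2  2  2  2  2
dp[8][12] = 2. One LCS (by backtracking along matches): 10, 6.

2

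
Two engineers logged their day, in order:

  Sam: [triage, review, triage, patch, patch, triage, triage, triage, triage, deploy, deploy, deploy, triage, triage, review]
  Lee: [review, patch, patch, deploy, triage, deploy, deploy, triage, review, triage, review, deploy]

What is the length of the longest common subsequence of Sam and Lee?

Taking review at Sam[2]=Lee[1], then patch at Sam[4]=Lee[2], then patch at Sam[5]=Lee[3], then triage at Sam[9]=Lee[5], then deploy at Sam[11]=Lee[6], then deploy at Sam[12]=Lee[7], then triage at Sam[13]=Lee[8], then triage at Sam[14]=Lee[10], then review at Sam[15]=Lee[11] gives a common subsequence of length 9. dp[15][12] = 9 confirms this is the maximum.

9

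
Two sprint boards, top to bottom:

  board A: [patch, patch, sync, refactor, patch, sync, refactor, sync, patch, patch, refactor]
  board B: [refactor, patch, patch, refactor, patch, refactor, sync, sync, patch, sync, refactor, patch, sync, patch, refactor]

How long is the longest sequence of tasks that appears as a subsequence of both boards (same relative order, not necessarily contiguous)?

One common subsequence of length 9: patch at board A[1]=board B[3], patch at board A[2]=board B[5], sync at board A[3]=board B[8], patch at board A[5]=board B[9], sync at board A[6]=board B[10], refactor at board A[7]=board B[11], sync at board A[8]=board B[13], patch at board A[10]=board B[14], refactor at board A[11]=board B[15]. dp[11][15] = 9 confirms this is the maximum.

9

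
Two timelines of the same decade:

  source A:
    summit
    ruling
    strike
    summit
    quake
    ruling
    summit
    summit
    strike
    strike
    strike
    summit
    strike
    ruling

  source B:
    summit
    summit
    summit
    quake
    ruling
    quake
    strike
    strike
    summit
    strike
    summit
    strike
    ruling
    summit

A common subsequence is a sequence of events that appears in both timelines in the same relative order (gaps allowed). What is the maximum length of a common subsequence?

Match summit at source A[1]=source B[2], summit at source A[4]=source B[3], quake at source A[5]=source B[4], ruling at source A[6]=source B[5], strike at source A[9]=source B[7], strike at source A[10]=source B[8], strike at source A[11]=source B[10], summit at source A[12]=source B[11], strike at source A[13]=source B[12], ruling at source A[14]=source B[13] — 10 events in the same relative order in both. dp[14][14] = 10 confirms this is the maximum.

10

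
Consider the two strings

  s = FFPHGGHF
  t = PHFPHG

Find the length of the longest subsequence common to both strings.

Pick F (s #2, t #3) → P (s #3, t #4) → H (s #4, t #5) → G (s #6, t #6); all 4 characters appear in both, in order. Since dp[8][6] = 4, nothing longer is possible.

4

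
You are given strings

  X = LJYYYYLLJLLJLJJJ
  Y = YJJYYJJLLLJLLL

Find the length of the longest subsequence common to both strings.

Taking J (X #2, Y #3), Y (X #3, Y #4), Y (X #4, Y #5), L (X #7, Y #9), L (X #8, Y #10), J (X #9, Y #11), L (X #10, Y #12), L (X #11, Y #13), L (X #13, Y #14) gives a common subsequence of length 9, and the DP table's final entry dp[16][14] is also 9, so no common subsequence is longer.

9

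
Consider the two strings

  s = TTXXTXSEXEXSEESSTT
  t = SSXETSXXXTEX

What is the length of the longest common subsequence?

Match T (s #1, t #5) → X (s #3, t #8) → X (s #4, t #9) → T (s #5, t #10) → E (s #10, t #11) → X (s #11, t #12) — 6 characters in the same relative order in both. Since dp[18][12] = 6, nothing longer is possible.

6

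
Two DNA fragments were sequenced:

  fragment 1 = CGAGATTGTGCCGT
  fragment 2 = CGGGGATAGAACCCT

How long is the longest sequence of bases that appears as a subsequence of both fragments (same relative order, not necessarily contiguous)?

Match C [1,1], G [2,4], G [4,5], A [5,6], T [6,7], G [8,9], C [11,13], C [12,14], T [14,15] — 9 bases in the same relative order in both. Since dp[14][15] = 9, nothing longer is possible.

9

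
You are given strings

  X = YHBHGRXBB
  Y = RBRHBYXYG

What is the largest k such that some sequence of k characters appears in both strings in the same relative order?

Let dp[i][j] be the LCS length of the first i characters of X and the first j characters of Y. dp[i][j] = dp[i-1][j-1]+1 when the i-th and j-th characters match, else max(dp[i-1][j], dp[i][j-1]).
    ·  R  B  R  H  B  Y  X  Y  G
 ·  0  0  0  0  0  0  0  0  0  0
 Y  0  0  0  0  0  0  1  1  1  1
 H  0  0  0  0  1  1  1  1  1  1
 B  0  0  1  1  1  2  2  2  2  2
 H  0  0  1  1  2  2  2  2  2  2
 G  0  0  1  1  2  2  2  2  2  3
 R  0  1  1  2  2  2  2  2  2  3
 X  0  1  1  2  2  2  2  3  3  3
 B  0  1  2  2  2  3  3  3  3  3
 B  0  1  2  2  2  3  3  3  3  3
dp[9][9] = 3. One LCS (by backtracking along matches): HBG.

3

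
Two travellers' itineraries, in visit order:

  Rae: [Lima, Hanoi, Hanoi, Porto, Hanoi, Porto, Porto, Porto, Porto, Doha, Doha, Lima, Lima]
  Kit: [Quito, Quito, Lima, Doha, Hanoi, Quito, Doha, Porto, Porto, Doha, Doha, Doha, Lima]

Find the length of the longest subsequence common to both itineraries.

7

Pick Lima (Rae #1, Kit #3), then Hanoi (Rae #2, Kit #5), then Porto (Rae #4, Kit #8), then Porto (Rae #6, Kit #9), then Doha (Rae #10, Kit #11), then Doha (Rae #11, Kit #12), then Lima (Rae #13, Kit #13); all 7 stops appear in both, in order, and the DP table's final entry dp[13][13] is also 7, so no common subsequence is longer.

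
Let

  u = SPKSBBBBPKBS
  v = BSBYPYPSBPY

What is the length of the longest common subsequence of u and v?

5

Let dp[i][j] be the LCS length of the first i characters of u and the first j characters of v. dp[i][j] = dp[i-1][j-1]+1 when the i-th and j-th characters match, else max(dp[i-1][j], dp[i][j-1]).
    ·  B  S  B  Y  P  Y  P  S  B  P  Y
 ·  0  0  0  0  0  0  0  0  0  0  0  0
 S  0  0  1  1  1  1  1  1  1  1  1  1
 P  0  0  1  1  1  2  2  2  2  2  2  2
 K  0  0  1  1  1  2  2  2  2  2  2  2
 S  0  0  1  1  1  2  2  2  3  3  3  3
 B  0  1  1  2  2  2  2  2  3  4  4  4
 B  0  1  1  2  2  2  2  2  3  4  4  4
 B  0  1  1  2  2  2  2  2  3  4  4  4
 B  0  1  1  2  2  2  2  2  3  4  4  4
 P  0  1  1  2  2  3  3  3  3  4  5  5
 K  0  1  1  2  2  3  3  3  3  4  5  5
 B  0  1  1  2  2  3  3  3  3  4  5  5
 S  0  1  2  2  2  3  3  3  4  4  5  5
dp[12][11] = 5. One LCS (by backtracking along matches): SPSBP.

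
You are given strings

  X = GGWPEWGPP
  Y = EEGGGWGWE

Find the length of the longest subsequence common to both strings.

4

Pick G (X #1, Y #5), G (X #2, Y #7), W (X #3, Y #8), E (X #5, Y #9); all 4 characters appear in both, in order. The LCS DP gives dp[9][9] = 4, so this is optimal.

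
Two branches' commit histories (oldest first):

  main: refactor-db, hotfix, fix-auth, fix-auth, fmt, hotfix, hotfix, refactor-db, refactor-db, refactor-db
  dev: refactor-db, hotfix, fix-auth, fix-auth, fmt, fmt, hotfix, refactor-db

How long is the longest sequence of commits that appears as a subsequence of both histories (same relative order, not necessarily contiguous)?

7

Taking refactor-db at main[1]=dev[1], then hotfix at main[2]=dev[2], then fix-auth at main[3]=dev[3], then fix-auth at main[4]=dev[4], then fmt at main[5]=dev[6], then hotfix at main[7]=dev[7], then refactor-db at main[10]=dev[8] gives a common subsequence of length 7. The LCS DP gives dp[10][8] = 7, so this is optimal.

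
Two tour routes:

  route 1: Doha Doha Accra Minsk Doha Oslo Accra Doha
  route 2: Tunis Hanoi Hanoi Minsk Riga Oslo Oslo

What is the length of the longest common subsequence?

One common subsequence of length 2: Minsk [4,4]; then Oslo [6,7], and the DP table's final entry dp[8][7] is also 2, so no common subsequence is longer.

2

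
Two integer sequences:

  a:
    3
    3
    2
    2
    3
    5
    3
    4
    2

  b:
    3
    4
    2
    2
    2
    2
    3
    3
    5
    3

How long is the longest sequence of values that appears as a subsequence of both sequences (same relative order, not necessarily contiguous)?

Taking 3 (a #1, b #1) → 2 (a #3, b #5) → 2 (a #4, b #6) → 3 (a #5, b #8) → 5 (a #6, b #9) → 3 (a #7, b #10) gives a common subsequence of length 6. dp[9][10] = 6 confirms this is the maximum.

6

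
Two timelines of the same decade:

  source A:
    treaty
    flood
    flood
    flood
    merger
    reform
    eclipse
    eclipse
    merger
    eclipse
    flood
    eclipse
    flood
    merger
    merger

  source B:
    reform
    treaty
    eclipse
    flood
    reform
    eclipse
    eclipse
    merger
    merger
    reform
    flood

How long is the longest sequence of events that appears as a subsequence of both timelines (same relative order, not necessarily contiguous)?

7

Taking treaty [1,2], then flood [4,4], then reform [6,5], then eclipse [7,6], then eclipse [8,7], then merger [9,9], then flood [13,11] gives a common subsequence of length 7. dp[15][11] = 7 confirms this is the maximum.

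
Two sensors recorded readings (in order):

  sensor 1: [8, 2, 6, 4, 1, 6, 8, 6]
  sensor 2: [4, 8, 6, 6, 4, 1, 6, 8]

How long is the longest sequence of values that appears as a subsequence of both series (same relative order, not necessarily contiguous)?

Let dp[i][j] be the LCS length of the first i values of sensor 1 and the first j values of sensor 2. dp[i][j] = dp[i-1][j-1]+1 when the i-th and j-th values match, else max(dp[i-1][j], dp[i][j-1]).
    ·  4  8  6  6  4  1  6  8
 ·  0  0  0  0  0  0  0  0  0
 8  0  0  1  1  1  1  1  1  1
 2  0  0  1  1  1  1  1  1  1
 6  0  0  1  2  2  2  2  2  2
 4  0  1  1  2  2  3  3  3  3
 1  0  1  1  2  2  3  4  4  4
 6  0  1  1  2  3  3  4  5  5
 8  0  1  2  2  3  3  4  5  6
 6  0  1  2  3  3  3  4  5  6
dp[8][8] = 6. One LCS (by backtracking along matches): 8, 6, 4, 1, 6, 8.

6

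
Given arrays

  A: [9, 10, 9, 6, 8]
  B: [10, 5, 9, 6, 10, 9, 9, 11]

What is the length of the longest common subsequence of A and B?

Let dp[i][j] be the LCS length of the first i values of A and the first j values of B. dp[i][j] = dp[i-1][j-1]+1 when the i-th and j-th values match, else max(dp[i-1][j], dp[i][j-1]).
    · 10  5  9  6 10  9  9 11
 ·  0  0  0  0  0  0  0  0  0
 9  0  0  0  1  1  1  1  1  1
10  0  1  1  1  1  2  2  2  2
 9  0  1  1  2  2  2  3  3  3
 6  0  1  1  2  3  3  3  3  3
 8  0  1  1  2  3  3  3  3  3
dp[5][8] = 3. One LCS (by backtracking along matches): 9, 10, 9.

3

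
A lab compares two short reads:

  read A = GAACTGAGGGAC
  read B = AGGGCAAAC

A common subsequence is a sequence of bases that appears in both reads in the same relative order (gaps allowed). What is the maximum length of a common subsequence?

One common subsequence of length 6: A [3,1]; then G [6,2]; then G [8,3]; then G [9,4]; then A [11,8]; then C [12,9]. dp[12][9] = 6 confirms this is the maximum.

6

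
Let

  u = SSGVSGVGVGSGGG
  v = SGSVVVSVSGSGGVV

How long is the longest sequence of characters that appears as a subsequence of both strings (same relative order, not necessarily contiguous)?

9

Taking S [1,1], S [2,3], V [4,6], S [5,7], V [7,8], G [10,10], S [11,11], G [12,12], G [13,13] gives a common subsequence of length 9. Since dp[14][15] = 9, nothing longer is possible.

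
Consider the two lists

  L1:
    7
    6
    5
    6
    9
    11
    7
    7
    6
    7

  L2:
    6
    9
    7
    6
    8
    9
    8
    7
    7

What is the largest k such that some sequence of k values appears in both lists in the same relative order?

5

Let dp[i][j] be the LCS length of the first i values of L1 and the first j values of L2. dp[i][j] = dp[i-1][j-1]+1 when the i-th and j-th values match, else max(dp[i-1][j], dp[i][j-1]).
    ·  6  9  7  6  8  9  8  7  7
 ·  0  0  0  0  0  0  0  0  0  0
 7  0  0  0  1  1  1  1  1  1  1
 6  0  1  1  1  2  2  2  2  2  2
 5  0  1  1  1  2  2  2  2  2  2
 6  0  1  1  1  2  2  2  2  2  2
 9  0  1  2  2  2  2  3  3  3  3
11  0  1  2  2  2  2  3  3  3  3
 7  0  1  2  3  3  3  3  3  4  4
 7  0  1  2  3  3  3  3  3  4  5
 6  0  1  2  3  4  4  4  4  4  5
 7  0  1  2  3  4  4  4  4  5  5
dp[10][9] = 5. One LCS (by backtracking along matches): 7, 6, 9, 7, 7.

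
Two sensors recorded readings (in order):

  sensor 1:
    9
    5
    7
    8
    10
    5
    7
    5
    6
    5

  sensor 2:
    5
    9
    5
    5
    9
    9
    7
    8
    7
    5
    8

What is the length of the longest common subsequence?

6

Let dp[i][j] be the LCS length of the first i values of sensor 1 and the first j values of sensor 2. dp[i][j] = dp[i-1][j-1]+1 when the i-th and j-th values match, else max(dp[i-1][j], dp[i][j-1]).
    ·  5  9  5  5  9  9  7  8  7  5  8
 ·  0  0  0  0  0  0  0  0  0  0  0  0
 9  0  0  1  1  1  1  1  1  1  1  1  1
 5  0  1  1  2  2  2  2  2  2  2  2  2
 7  0  1  1  2  2  2  2  3  3  3  3  3
 8  0  1  1  2  2  2  2  3  4  4  4  4
10  0  1  1  2  2  2  2  3  4  4  4  4
 5  0  1  1  2  3  3  3  3  4  4  5  5
 7  0  1  1  2  3  3  3  4  4  5  5  5
 5  0  1  1  2  3  3  3  4  4  5  6  6
 6  0  1  1  2  3  3  3  4  4  5  6  6
 5  0  1  1  2  3  3  3  4  4  5  6  6
dp[10][11] = 6. One LCS (by backtracking along matches): 9, 5, 7, 8, 7, 5.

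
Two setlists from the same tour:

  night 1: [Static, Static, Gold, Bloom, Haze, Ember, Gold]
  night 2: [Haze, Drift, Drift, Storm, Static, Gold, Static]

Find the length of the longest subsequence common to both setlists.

Pick Static (night 1 #1, night 2 #5), Static (night 1 #2, night 2 #7); all 2 songs appear in both, in order. dp[7][7] = 2 confirms this is the maximum.

2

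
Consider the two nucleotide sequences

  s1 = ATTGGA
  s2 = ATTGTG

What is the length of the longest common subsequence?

One common subsequence of length 5: A [1,1], T [2,2], T [3,3], G [4,4], G [5,6]. The LCS DP gives dp[6][6] = 5, so this is optimal.

5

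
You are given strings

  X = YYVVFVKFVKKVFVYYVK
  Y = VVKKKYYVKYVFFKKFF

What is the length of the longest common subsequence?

Taking Y [1,6], then Y [2,7], then V [3,8], then V [4,11], then F [5,12], then F [8,13], then K [10,14], then K [11,15], then F [13,17] gives a common subsequence of length 9, and the DP table's final entry dp[18][17] is also 9, so no common subsequence is longer.

9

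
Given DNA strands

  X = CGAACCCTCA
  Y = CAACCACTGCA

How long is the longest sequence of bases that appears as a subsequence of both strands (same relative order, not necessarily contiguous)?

9

Taking C at X[1]=Y[1]; then A at X[3]=Y[2]; then A at X[4]=Y[3]; then C at X[5]=Y[4]; then C at X[6]=Y[5]; then C at X[7]=Y[7]; then T at X[8]=Y[8]; then C at X[9]=Y[10]; then A at X[10]=Y[11] gives a common subsequence of length 9. The LCS DP gives dp[10][11] = 9, so this is optimal.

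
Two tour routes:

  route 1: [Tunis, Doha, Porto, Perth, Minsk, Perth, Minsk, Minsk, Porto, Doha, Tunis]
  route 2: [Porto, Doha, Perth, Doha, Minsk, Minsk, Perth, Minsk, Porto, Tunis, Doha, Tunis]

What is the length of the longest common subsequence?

8

One common subsequence of length 8: Doha at route 1[2]=route 2[2], Perth at route 1[4]=route 2[3], Minsk at route 1[5]=route 2[6], Perth at route 1[6]=route 2[7], Minsk at route 1[8]=route 2[8], Porto at route 1[9]=route 2[9], Doha at route 1[10]=route 2[11], Tunis at route 1[11]=route 2[12]. The LCS DP gives dp[11][12] = 8, so this is optimal.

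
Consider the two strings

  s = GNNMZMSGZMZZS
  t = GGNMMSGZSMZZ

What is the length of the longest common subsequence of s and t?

10

One common subsequence of length 10: G [1,2] → N [3,3] → M [4,4] → M [6,5] → S [7,6] → G [8,7] → Z [9,8] → M [10,10] → Z [11,11] → Z [12,12]. The LCS DP gives dp[13][12] = 10, so this is optimal.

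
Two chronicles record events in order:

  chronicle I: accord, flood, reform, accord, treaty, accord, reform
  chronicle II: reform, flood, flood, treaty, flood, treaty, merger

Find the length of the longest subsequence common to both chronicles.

One common subsequence of length 2: flood at chronicle I[2]=chronicle II[5]; then treaty at chronicle I[5]=chronicle II[6], and the DP table's final entry dp[7][7] is also 2, so no common subsequence is longer.

2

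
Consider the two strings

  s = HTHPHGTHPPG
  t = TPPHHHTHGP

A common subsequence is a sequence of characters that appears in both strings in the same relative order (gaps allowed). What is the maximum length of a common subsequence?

6

One common subsequence of length 6: H (s #1, t #4), then H (s #3, t #5), then H (s #5, t #6), then T (s #7, t #7), then H (s #8, t #8), then P (s #10, t #10), and the DP table's final entry dp[11][10] is also 6, so no common subsequence is longer.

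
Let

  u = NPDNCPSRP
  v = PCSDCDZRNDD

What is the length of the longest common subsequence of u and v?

4

Taking P [2,1], then D [3,4], then C [5,5], then R [8,8] gives a common subsequence of length 4. The LCS DP gives dp[9][11] = 4, so this is optimal.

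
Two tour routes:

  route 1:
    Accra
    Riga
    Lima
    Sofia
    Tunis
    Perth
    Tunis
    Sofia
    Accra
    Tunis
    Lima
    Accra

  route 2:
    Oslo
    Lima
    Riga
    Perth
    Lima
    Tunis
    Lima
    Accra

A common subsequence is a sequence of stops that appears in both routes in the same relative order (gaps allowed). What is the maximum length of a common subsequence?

One common subsequence of length 5: Riga [2,3] → Lima [3,5] → Tunis [10,6] → Lima [11,7] → Accra [12,8]. dp[12][8] = 5 confirms this is the maximum.

5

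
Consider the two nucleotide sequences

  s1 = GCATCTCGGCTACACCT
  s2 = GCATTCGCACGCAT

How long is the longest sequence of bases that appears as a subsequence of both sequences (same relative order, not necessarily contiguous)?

One common subsequence of length 12: G [1,1], then C [2,2], then A [3,3], then T [4,4], then T [6,5], then C [7,6], then G [9,7], then C [10,8], then A [12,9], then C [13,12], then A [14,13], then T [17,14], and the DP table's final entry dp[17][14] is also 12, so no common subsequence is longer.

12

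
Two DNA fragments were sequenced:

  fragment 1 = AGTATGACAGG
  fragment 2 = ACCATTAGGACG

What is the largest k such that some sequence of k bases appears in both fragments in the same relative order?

Match A [1,4], then T [3,6], then A [4,7], then G [6,9], then A [7,10], then C [8,11], then G [11,12] — 7 bases in the same relative order in both. The LCS DP gives dp[11][12] = 7, so this is optimal.

7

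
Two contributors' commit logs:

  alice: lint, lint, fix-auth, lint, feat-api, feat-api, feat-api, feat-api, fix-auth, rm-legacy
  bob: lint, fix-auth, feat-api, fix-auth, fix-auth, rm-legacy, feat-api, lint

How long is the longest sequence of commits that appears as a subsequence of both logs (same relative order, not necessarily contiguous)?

5

Taking lint [2,1]; then fix-auth [3,2]; then feat-api [5,3]; then fix-auth [9,5]; then rm-legacy [10,6] gives a common subsequence of length 5, and the DP table's final entry dp[10][8] is also 5, so no common subsequence is longer.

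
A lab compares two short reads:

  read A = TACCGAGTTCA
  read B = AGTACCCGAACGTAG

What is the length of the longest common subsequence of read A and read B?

Taking T at read A[1]=read B[3], A at read A[2]=read B[4], C at read A[3]=read B[6], C at read A[4]=read B[7], G at read A[5]=read B[8], A at read A[6]=read B[10], G at read A[7]=read B[12], T at read A[9]=read B[13], A at read A[11]=read B[14] gives a common subsequence of length 9. The LCS DP gives dp[11][15] = 9, so this is optimal.

9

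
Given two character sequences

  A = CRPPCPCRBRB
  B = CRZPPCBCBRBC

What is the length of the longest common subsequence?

9

Match C (A #1, B #1) → R (A #2, B #2) → P (A #3, B #4) → P (A #4, B #5) → C (A #5, B #6) → C (A #7, B #8) → B (A #9, B #9) → R (A #10, B #10) → B (A #11, B #11) — 9 characters in the same relative order in both, and the DP table's final entry dp[11][12] is also 9, so no common subsequence is longer.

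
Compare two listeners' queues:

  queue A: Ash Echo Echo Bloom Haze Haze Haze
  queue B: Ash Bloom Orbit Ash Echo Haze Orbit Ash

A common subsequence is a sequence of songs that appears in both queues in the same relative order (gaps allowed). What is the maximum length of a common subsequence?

3

Match Ash (queue A #1, queue B #4), Echo (queue A #3, queue B #5), Haze (queue A #5, queue B #6) — 3 songs in the same relative order in both, and the DP table's final entry dp[7][8] is also 3, so no common subsequence is longer.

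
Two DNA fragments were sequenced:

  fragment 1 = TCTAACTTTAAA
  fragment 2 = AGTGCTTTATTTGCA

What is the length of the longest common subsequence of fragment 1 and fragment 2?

8

One common subsequence of length 8: T at fragment 1[1]=fragment 2[3] → C at fragment 1[2]=fragment 2[5] → T at fragment 1[3]=fragment 2[8] → A at fragment 1[5]=fragment 2[9] → T at fragment 1[7]=fragment 2[10] → T at fragment 1[8]=fragment 2[11] → T at fragment 1[9]=fragment 2[12] → A at fragment 1[12]=fragment 2[15]. Since dp[12][15] = 8, nothing longer is possible.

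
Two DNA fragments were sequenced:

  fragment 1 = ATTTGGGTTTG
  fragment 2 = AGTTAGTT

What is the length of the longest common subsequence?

One common subsequence of length 6: A (fragment 1 #1, fragment 2 #1), then T (fragment 1 #2, fragment 2 #3), then T (fragment 1 #3, fragment 2 #4), then G (fragment 1 #7, fragment 2 #6), then T (fragment 1 #9, fragment 2 #7), then T (fragment 1 #10, fragment 2 #8), and the DP table's final entry dp[11][8] is also 6, so no common subsequence is longer.

6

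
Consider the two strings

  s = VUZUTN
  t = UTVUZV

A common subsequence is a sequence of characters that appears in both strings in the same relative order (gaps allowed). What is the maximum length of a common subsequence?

Taking V [1,3] → U [2,4] → Z [3,5] gives a common subsequence of length 3. dp[6][6] = 3 confirms this is the maximum.

3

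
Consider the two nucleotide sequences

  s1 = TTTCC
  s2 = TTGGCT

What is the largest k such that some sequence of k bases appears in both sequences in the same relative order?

Pick T [1,1] → T [2,2] → T [3,6]; all 3 bases appear in both, in order, and the DP table's final entry dp[5][6] is also 3, so no common subsequence is longer.

3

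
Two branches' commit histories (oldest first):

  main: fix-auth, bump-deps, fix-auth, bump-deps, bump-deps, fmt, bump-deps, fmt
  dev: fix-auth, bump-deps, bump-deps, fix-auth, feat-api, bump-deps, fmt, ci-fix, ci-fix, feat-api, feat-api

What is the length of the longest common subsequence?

5

Pick fix-auth (main #1, dev #1), bump-deps (main #2, dev #3), fix-auth (main #3, dev #4), bump-deps (main #5, dev #6), fmt (main #6, dev #7); all 5 commits appear in both, in order. dp[8][11] = 5 confirms this is the maximum.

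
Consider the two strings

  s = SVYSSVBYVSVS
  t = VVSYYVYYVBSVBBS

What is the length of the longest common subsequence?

Pick S (s #1, t #3), then V (s #2, t #6), then Y (s #3, t #8), then V (s #6, t #9), then B (s #7, t #10), then S (s #10, t #11), then V (s #11, t #12), then S (s #12, t #15); all 8 characters appear in both, in order. The LCS DP gives dp[12][15] = 8, so this is optimal.

8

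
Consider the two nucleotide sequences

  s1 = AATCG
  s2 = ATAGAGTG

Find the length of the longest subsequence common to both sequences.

Let dp[i][j] be the LCS length of the first i bases of s1 and the first j bases of s2. dp[i][j] = dp[i-1][j-1]+1 when the i-th and j-th bases match, else max(dp[i-1][j], dp[i][j-1]).
    ·  A  T  A  G  A  G  T  G
 ·  0  0  0  0  0  0  0  0  0
 A  0  1  1  1  1  1  1  1  1
 A  0  1  1  2  2  2  2  2  2
 T  0  1  2  2  2  2  2  3  3
 C  0  1  2  2  2  2  2  3  3
 G  0  1  2  2  3  3  3  3  4
dp[5][8] = 4. One LCS (by backtracking along matches): AATG.

4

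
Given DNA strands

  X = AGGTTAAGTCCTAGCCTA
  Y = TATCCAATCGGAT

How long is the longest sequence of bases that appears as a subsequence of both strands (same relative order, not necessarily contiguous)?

8

Pick A (X #1, Y #2), T (X #4, Y #3), A (X #6, Y #6), A (X #7, Y #7), T (X #9, Y #8), C (X #10, Y #9), A (X #13, Y #12), T (X #17, Y #13); all 8 bases appear in both, in order. The LCS DP gives dp[18][13] = 8, so this is optimal.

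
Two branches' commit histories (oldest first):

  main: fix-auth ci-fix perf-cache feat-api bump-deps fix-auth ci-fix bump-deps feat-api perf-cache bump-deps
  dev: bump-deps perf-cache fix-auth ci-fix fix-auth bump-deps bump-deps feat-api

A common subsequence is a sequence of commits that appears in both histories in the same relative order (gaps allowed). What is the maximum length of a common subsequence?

Pick fix-auth (main #1, dev #3); then ci-fix (main #2, dev #4); then bump-deps (main #5, dev #6); then bump-deps (main #8, dev #7); then feat-api (main #9, dev #8); all 5 commits appear in both, in order, and the DP table's final entry dp[11][8] is also 5, so no common subsequence is longer.

5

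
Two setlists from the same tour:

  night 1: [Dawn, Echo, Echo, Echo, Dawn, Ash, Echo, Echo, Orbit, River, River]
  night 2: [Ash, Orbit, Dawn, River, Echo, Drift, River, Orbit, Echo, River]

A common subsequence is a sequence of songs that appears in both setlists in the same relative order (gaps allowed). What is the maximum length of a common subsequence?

4

Pick Dawn (night 1 #1, night 2 #3), Echo (night 1 #2, night 2 #5), Echo (night 1 #8, night 2 #9), River (night 1 #11, night 2 #10); all 4 songs appear in both, in order. Since dp[11][10] = 4, nothing longer is possible.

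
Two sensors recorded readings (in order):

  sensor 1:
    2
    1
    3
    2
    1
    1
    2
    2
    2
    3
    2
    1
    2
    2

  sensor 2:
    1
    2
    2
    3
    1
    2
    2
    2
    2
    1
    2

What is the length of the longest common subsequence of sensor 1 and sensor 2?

9

Taking 2 at sensor 1[1]=sensor 2[3], 3 at sensor 1[3]=sensor 2[4], 1 at sensor 1[6]=sensor 2[5], 2 at sensor 1[7]=sensor 2[6], 2 at sensor 1[8]=sensor 2[7], 2 at sensor 1[9]=sensor 2[8], 2 at sensor 1[11]=sensor 2[9], 1 at sensor 1[12]=sensor 2[10], 2 at sensor 1[14]=sensor 2[11] gives a common subsequence of length 9. Since dp[14][11] = 9, nothing longer is possible.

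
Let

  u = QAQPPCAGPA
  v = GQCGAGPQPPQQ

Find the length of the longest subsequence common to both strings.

Let dp[i][j] be the LCS length of the first i characters of u and the first j characters of v. dp[i][j] = dp[i-1][j-1]+1 when the i-th and j-th characters match, else max(dp[i-1][j], dp[i][j-1]).
    ·  G  Q  C  G  A  G  P  Q  P  P  Q  Q
 ·  0  0  0  0  0  0  0  0  0  0  0  0  0
 Q  0  0  1  1  1  1  1  1  1  1  1  1  1
 A  0  0  1  1  1  2  2  2  2  2  2  2  2
 Q  0  0  1  1  1  2  2  2  3  3  3  3  3
 P  0  0  1  1  1  2  2  3  3  4  4  4  4
 P  0  0  1  1  1  2  2  3  3  4  5  5  5
 C  0  0  1  2  2  2  2  3  3  4  5  5  5
 A  0  0  1  2  2  3  3  3  3  4  5  5  5
 G  0  1  1  2  3  3  4  4  4  4  5  5  5
 P  0  1  1  2  3  3  4  5  5  5  5  5  5
 A  0  1  1  2  3  4  4  5  5  5  5  5  5
dp[10][12] = 5. One LCS (by backtracking along matches): QAQPP.

5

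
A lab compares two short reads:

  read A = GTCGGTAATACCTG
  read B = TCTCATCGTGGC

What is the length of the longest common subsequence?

8

Taking T [2,1]; then C [3,2]; then T [6,3]; then A [8,5]; then T [9,6]; then C [11,7]; then T [13,9]; then G [14,11] gives a common subsequence of length 8. Since dp[14][12] = 8, nothing longer is possible.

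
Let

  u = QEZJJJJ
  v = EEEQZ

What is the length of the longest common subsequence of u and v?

2

Let dp[i][j] be the LCS length of the first i characters of u and the first j characters of v. dp[i][j] = dp[i-1][j-1]+1 when the i-th and j-th characters match, else max(dp[i-1][j], dp[i][j-1]).
    ·  E  E  E  Q  Z
 ·  0  0  0  0  0  0
 Q  0  0  0  0  1  1
 E  0  1  1  1  1  1
 Z  0  1  1  1  1  2
 J  0  1  1  1  1  2
 J  0  1  1  1  1  2
 J  0  1  1  1  1  2
 J  0  1  1  1  1  2
dp[7][5] = 2. One LCS (by backtracking along matches): QZ.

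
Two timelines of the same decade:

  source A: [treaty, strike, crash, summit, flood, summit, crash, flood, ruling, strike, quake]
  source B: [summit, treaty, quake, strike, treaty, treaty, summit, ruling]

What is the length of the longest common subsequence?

4

Match treaty at source A[1]=source B[2], then strike at source A[2]=source B[4], then summit at source A[6]=source B[7], then ruling at source A[9]=source B[8] — 4 events in the same relative order in both. Since dp[11][8] = 4, nothing longer is possible.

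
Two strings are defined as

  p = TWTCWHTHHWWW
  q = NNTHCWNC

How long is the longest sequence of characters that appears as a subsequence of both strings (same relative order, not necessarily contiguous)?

Let dp[i][j] be the LCS length of the first i characters of p and the first j characters of q. dp[i][j] = dp[i-1][j-1]+1 when the i-th and j-th characters match, else max(dp[i-1][j], dp[i][j-1]).
    ·  N  N  T  H  C  W  N  C
 ·  0  0  0  0  0  0  0  0  0
 T  0  0  0  1  1  1  1  1  1
 W  0  0  0  1  1  1  2  2  2
 T  0  0  0  1  1  1  2  2  2
 C  0  0  0  1  1  2  2  2  3
 W  0  0  0  1  1  2  3  3  3
 H  0  0  0  1  2  2  3  3  3
 T  0  0  0  1  2  2  3  3  3
 H  0  0  0  1  2  2  3  3  3
 H  0  0  0  1  2  2  3  3  3
 W  0  0  0  1  2  2  3  3  3
 W  0  0  0  1  2  2  3  3  3
 W  0  0  0  1  2  2  3  3  3
dp[12][8] = 3. One LCS (by backtracking along matches): TWC.

3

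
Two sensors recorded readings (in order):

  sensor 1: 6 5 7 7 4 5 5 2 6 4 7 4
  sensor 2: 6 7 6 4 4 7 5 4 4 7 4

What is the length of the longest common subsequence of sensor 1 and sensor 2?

7

Taking 6 [1,1], then 7 [3,2], then 7 [4,6], then 4 [5,8], then 4 [10,9], then 7 [11,10], then 4 [12,11] gives a common subsequence of length 7, and the DP table's final entry dp[12][11] is also 7, so no common subsequence is longer.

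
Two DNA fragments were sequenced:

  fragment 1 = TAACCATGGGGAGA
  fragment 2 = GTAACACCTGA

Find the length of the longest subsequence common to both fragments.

Pick T [1,2], then A [2,4], then A [3,6], then C [4,7], then C [5,8], then T [7,9], then G [13,10], then A [14,11]; all 8 bases appear in both, in order. dp[14][11] = 8 confirms this is the maximum.

8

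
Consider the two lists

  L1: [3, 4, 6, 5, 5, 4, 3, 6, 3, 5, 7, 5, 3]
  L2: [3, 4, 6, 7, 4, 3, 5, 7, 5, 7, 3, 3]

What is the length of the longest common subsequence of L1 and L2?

Pick 3 at L1[1]=L2[1]; then 4 at L1[2]=L2[2]; then 6 at L1[3]=L2[3]; then 4 at L1[6]=L2[5]; then 3 at L1[9]=L2[6]; then 5 at L1[10]=L2[7]; then 7 at L1[11]=L2[8]; then 5 at L1[12]=L2[9]; then 3 at L1[13]=L2[12]; all 9 values appear in both, in order. Since dp[13][12] = 9, nothing longer is possible.

9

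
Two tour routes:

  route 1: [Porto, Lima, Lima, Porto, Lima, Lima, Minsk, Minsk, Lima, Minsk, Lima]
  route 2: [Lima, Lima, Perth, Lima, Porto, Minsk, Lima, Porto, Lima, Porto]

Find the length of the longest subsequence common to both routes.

6

Match Lima [2,2], then Lima [3,4], then Porto [4,5], then Minsk [8,6], then Lima [9,7], then Lima [11,9] — 6 stops in the same relative order in both, and the DP table's final entry dp[11][10] is also 6, so no common subsequence is longer.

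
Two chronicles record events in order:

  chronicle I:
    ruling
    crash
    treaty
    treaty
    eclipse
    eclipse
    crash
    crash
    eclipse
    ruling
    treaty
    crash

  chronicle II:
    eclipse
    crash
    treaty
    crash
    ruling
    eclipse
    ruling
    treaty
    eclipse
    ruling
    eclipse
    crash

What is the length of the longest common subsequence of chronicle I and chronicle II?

Taking crash [2,2] → treaty [4,3] → crash [7,4] → eclipse [9,6] → ruling [10,7] → treaty [11,8] → crash [12,12] gives a common subsequence of length 7. The LCS DP gives dp[12][12] = 7, so this is optimal.

7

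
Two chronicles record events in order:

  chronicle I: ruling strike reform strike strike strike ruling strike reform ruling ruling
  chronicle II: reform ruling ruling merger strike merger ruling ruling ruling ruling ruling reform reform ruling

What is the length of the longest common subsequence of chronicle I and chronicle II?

5

Match ruling at chronicle I[1]=chronicle II[3], strike at chronicle I[2]=chronicle II[5], reform at chronicle I[3]=chronicle II[12], reform at chronicle I[9]=chronicle II[13], ruling at chronicle I[11]=chronicle II[14] — 5 events in the same relative order in both. dp[11][14] = 5 confirms this is the maximum.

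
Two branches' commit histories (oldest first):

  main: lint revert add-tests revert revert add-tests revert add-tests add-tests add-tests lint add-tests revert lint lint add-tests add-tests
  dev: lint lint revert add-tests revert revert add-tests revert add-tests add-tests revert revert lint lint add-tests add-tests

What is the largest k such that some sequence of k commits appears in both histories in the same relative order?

Pick lint [1,2], then revert [2,3], then add-tests [3,4], then revert [4,5], then revert [5,6], then add-tests [6,7], then revert [7,8], then add-tests [8,9], then add-tests [9,10], then revert [13,12], then lint [14,13], then lint [15,14], then add-tests [16,15], then add-tests [17,16]; all 14 commits appear in both, in order. The LCS DP gives dp[17][16] = 14, so this is optimal.

14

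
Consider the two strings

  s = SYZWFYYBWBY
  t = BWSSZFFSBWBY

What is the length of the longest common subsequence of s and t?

One common subsequence of length 7: S at s[1]=t[4]; then Z at s[3]=t[5]; then F at s[5]=t[7]; then B at s[8]=t[9]; then W at s[9]=t[10]; then B at s[10]=t[11]; then Y at s[11]=t[12]. The LCS DP gives dp[11][12] = 7, so this is optimal.

7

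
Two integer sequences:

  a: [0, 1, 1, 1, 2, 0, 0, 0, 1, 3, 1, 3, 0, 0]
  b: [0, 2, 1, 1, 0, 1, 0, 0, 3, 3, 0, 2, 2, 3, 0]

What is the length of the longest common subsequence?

10

One common subsequence of length 10: 0 at a[1]=b[1], then 1 at a[2]=b[3], then 1 at a[3]=b[4], then 1 at a[4]=b[6], then 0 at a[7]=b[7], then 0 at a[8]=b[8], then 3 at a[10]=b[9], then 3 at a[12]=b[10], then 0 at a[13]=b[11], then 0 at a[14]=b[15]. dp[14][15] = 10 confirms this is the maximum.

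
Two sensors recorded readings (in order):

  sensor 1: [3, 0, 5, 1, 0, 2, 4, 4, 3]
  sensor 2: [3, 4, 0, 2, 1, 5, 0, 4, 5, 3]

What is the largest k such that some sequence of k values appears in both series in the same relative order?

6

Let dp[i][j] be the LCS length of the first i values of sensor 1 and the first j values of sensor 2. dp[i][j] = dp[i-1][j-1]+1 when the i-th and j-th values match, else max(dp[i-1][j], dp[i][j-1]).
    ·  3  4  0  2  1  5  0  4  5  3
 ·  0  0  0  0  0  0  0  0  0  0  0
 3  0  1  1  1  1  1  1  1  1  1  1
 0  0  1  1  2  2  2  2  2  2  2  2
 5  0  1  1  2  2  2  3  3  3  3  3
 1  0  1  1  2  2  3  3  3  3  3  3
 0  0  1  1  2  2  3  3  4  4  4  4
 2  0  1  1  2  3  3  3  4  4  4  4
 4  0  1  2  2  3  3  3  4  5  5  5
 4  0  1  2  2  3  3  3  4  5  5  5
 3  0  1  2  2  3  3  3  4  5  5  6
dp[9][10] = 6. One LCS (by backtracking along matches): 3, 0, 5, 0, 4, 3.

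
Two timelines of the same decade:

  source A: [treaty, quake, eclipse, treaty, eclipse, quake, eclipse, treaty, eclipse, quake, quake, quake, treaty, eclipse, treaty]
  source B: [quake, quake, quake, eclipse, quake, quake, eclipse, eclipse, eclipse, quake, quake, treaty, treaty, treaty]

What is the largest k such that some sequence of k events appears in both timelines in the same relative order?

Taking quake at source A[2]=source B[3]; then eclipse at source A[3]=source B[4]; then eclipse at source A[5]=source B[7]; then eclipse at source A[7]=source B[8]; then eclipse at source A[9]=source B[9]; then quake at source A[10]=source B[10]; then quake at source A[11]=source B[11]; then treaty at source A[13]=source B[13]; then treaty at source A[15]=source B[14] gives a common subsequence of length 9, and the DP table's final entry dp[15][14] is also 9, so no common subsequence is longer.

9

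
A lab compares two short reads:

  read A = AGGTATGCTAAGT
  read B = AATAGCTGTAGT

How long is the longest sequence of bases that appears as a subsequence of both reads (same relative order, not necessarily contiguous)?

9

Pick A (read A #1, read B #2), then T (read A #4, read B #3), then A (read A #5, read B #4), then T (read A #6, read B #7), then G (read A #7, read B #8), then T (read A #9, read B #9), then A (read A #11, read B #10), then G (read A #12, read B #11), then T (read A #13, read B #12); all 9 bases appear in both, in order. Since dp[13][12] = 9, nothing longer is possible.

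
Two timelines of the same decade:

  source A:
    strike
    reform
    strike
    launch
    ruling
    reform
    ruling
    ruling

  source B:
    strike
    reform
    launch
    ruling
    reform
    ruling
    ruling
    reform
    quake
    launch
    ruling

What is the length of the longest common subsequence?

7

One common subsequence of length 7: strike at source A[1]=source B[1]; then reform at source A[2]=source B[2]; then launch at source A[4]=source B[3]; then ruling at source A[5]=source B[4]; then reform at source A[6]=source B[5]; then ruling at source A[7]=source B[7]; then ruling at source A[8]=source B[11], and the DP table's final entry dp[8][11] is also 7, so no common subsequence is longer.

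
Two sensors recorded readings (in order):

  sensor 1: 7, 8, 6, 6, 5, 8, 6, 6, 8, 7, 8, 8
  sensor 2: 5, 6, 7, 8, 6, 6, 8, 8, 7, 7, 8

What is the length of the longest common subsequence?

8

One common subsequence of length 8: 7 [1,3]; then 8 [2,4]; then 6 [3,5]; then 6 [4,6]; then 8 [6,7]; then 8 [9,8]; then 7 [10,10]; then 8 [12,11]. Since dp[12][11] = 8, nothing longer is possible.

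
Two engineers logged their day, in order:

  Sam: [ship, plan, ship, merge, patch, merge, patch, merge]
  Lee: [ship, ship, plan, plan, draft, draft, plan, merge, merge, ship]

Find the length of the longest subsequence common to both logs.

4

Taking ship [1,2], then plan [2,7], then merge [4,8], then merge [6,9] gives a common subsequence of length 4. The LCS DP gives dp[8][10] = 4, so this is optimal.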